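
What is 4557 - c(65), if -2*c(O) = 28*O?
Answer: 5467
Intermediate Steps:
c(O) = -14*O
4557 - c(65) = 4557 - (-14)*65 = 4557 - 1*(-910) = 4557 + 910 = 5467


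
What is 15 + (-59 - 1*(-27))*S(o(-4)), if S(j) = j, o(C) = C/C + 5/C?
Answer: 23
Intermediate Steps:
o(C) = 1 + 5/C
15 + (-59 - 1*(-27))*S(o(-4)) = 15 + (-59 - 1*(-27))*((5 - 4)/(-4)) = 15 + (-59 + 27)*(-1/4*1) = 15 - 32*(-1/4) = 15 + 8 = 23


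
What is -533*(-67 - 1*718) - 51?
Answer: 418354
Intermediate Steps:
-533*(-67 - 1*718) - 51 = -533*(-67 - 718) - 51 = -533*(-785) - 51 = 418405 - 51 = 418354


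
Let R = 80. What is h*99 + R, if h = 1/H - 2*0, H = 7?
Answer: 659/7 ≈ 94.143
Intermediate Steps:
h = ⅐ (h = 1/7 - 2*0 = ⅐ + 0 = ⅐ ≈ 0.14286)
h*99 + R = (⅐)*99 + 80 = 99/7 + 80 = 659/7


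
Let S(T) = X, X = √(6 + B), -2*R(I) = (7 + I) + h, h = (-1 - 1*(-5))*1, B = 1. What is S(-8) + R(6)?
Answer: -17/2 + √7 ≈ -5.8542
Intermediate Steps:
h = 4 (h = (-1 + 5)*1 = 4*1 = 4)
R(I) = -11/2 - I/2 (R(I) = -((7 + I) + 4)/2 = -(11 + I)/2 = -11/2 - I/2)
X = √7 (X = √(6 + 1) = √7 ≈ 2.6458)
S(T) = √7
S(-8) + R(6) = √7 + (-11/2 - ½*6) = √7 + (-11/2 - 3) = √7 - 17/2 = -17/2 + √7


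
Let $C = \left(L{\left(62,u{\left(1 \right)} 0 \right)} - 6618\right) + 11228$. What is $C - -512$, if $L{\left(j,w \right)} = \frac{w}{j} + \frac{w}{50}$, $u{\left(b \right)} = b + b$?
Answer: $5122$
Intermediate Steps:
$u{\left(b \right)} = 2 b$
$L{\left(j,w \right)} = \frac{w}{50} + \frac{w}{j}$ ($L{\left(j,w \right)} = \frac{w}{j} + w \frac{1}{50} = \frac{w}{j} + \frac{w}{50} = \frac{w}{50} + \frac{w}{j}$)
$C = 4610$ ($C = \left(\left(\frac{2 \cdot 1 \cdot 0}{50} + \frac{2 \cdot 1 \cdot 0}{62}\right) - 6618\right) + 11228 = \left(\left(\frac{2 \cdot 0}{50} + 2 \cdot 0 \cdot \frac{1}{62}\right) - 6618\right) + 11228 = \left(\left(\frac{1}{50} \cdot 0 + 0 \cdot \frac{1}{62}\right) - 6618\right) + 11228 = \left(\left(0 + 0\right) - 6618\right) + 11228 = \left(0 - 6618\right) + 11228 = -6618 + 11228 = 4610$)
$C - -512 = 4610 - -512 = 4610 + \left(612 - 100\right) = 4610 + 512 = 5122$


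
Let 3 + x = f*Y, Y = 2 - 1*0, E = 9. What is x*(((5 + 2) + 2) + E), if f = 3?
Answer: 54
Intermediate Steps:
Y = 2 (Y = 2 + 0 = 2)
x = 3 (x = -3 + 3*2 = -3 + 6 = 3)
x*(((5 + 2) + 2) + E) = 3*(((5 + 2) + 2) + 9) = 3*((7 + 2) + 9) = 3*(9 + 9) = 3*18 = 54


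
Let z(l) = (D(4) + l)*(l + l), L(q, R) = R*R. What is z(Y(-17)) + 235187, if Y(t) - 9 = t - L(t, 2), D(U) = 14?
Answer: 235139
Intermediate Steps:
L(q, R) = R²
Y(t) = 5 + t (Y(t) = 9 + (t - 1*2²) = 9 + (t - 1*4) = 9 + (t - 4) = 9 + (-4 + t) = 5 + t)
z(l) = 2*l*(14 + l) (z(l) = (14 + l)*(l + l) = (14 + l)*(2*l) = 2*l*(14 + l))
z(Y(-17)) + 235187 = 2*(5 - 17)*(14 + (5 - 17)) + 235187 = 2*(-12)*(14 - 12) + 235187 = 2*(-12)*2 + 235187 = -48 + 235187 = 235139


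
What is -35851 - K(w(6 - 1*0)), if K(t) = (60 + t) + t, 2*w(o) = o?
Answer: -35917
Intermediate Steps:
w(o) = o/2
K(t) = 60 + 2*t
-35851 - K(w(6 - 1*0)) = -35851 - (60 + 2*((6 - 1*0)/2)) = -35851 - (60 + 2*((6 + 0)/2)) = -35851 - (60 + 2*((½)*6)) = -35851 - (60 + 2*3) = -35851 - (60 + 6) = -35851 - 1*66 = -35851 - 66 = -35917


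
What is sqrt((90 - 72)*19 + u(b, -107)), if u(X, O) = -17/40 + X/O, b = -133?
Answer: 3*sqrt(174441030)/2140 ≈ 18.515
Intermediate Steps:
u(X, O) = -17/40 + X/O (u(X, O) = -17*1/40 + X/O = -17/40 + X/O)
sqrt((90 - 72)*19 + u(b, -107)) = sqrt((90 - 72)*19 + (-17/40 - 133/(-107))) = sqrt(18*19 + (-17/40 - 133*(-1/107))) = sqrt(342 + (-17/40 + 133/107)) = sqrt(342 + 3501/4280) = sqrt(1467261/4280) = 3*sqrt(174441030)/2140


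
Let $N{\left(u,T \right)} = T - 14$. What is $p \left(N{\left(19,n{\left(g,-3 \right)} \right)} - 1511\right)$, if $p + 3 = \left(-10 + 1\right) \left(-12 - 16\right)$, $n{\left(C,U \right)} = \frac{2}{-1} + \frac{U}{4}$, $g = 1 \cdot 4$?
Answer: $- \frac{1521639}{4} \approx -3.8041 \cdot 10^{5}$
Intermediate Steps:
$g = 4$
$n{\left(C,U \right)} = -2 + \frac{U}{4}$ ($n{\left(C,U \right)} = 2 \left(-1\right) + U \frac{1}{4} = -2 + \frac{U}{4}$)
$N{\left(u,T \right)} = -14 + T$ ($N{\left(u,T \right)} = T - 14 = -14 + T$)
$p = 249$ ($p = -3 + \left(-10 + 1\right) \left(-12 - 16\right) = -3 - -252 = -3 + 252 = 249$)
$p \left(N{\left(19,n{\left(g,-3 \right)} \right)} - 1511\right) = 249 \left(\left(-14 + \left(-2 + \frac{1}{4} \left(-3\right)\right)\right) - 1511\right) = 249 \left(\left(-14 - \frac{11}{4}\right) - 1511\right) = 249 \left(- \frac{67}{4} - 1511\right) = 249 \left(- \frac{6111}{4}\right) = - \frac{1521639}{4}$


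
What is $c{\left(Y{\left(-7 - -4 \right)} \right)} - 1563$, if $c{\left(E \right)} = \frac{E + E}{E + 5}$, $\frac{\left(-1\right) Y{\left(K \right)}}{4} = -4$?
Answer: $- \frac{32791}{21} \approx -1561.5$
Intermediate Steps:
$Y{\left(K \right)} = 16$ ($Y{\left(K \right)} = \left(-4\right) \left(-4\right) = 16$)
$c{\left(E \right)} = \frac{2 E}{5 + E}$
$c{\left(Y{\left(-7 - -4 \right)} \right)} - 1563 = 2 \cdot 16 \frac{1}{5 + 16} - 1563 = 2 \cdot 16 \cdot \frac{1}{21} - 1563 = \frac{32}{21} - 1563 = - \frac{32791}{21}$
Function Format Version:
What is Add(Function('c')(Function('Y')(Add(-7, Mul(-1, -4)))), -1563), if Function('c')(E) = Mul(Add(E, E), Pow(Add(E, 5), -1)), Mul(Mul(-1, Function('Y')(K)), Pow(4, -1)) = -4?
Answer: Rational(-32791, 21) ≈ -1561.5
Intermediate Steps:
Function('Y')(K) = 16 (Function('Y')(K) = Mul(-4, -4) = 16)
Function('c')(E) = Mul(2, E, Pow(Add(5, E), -1)) (Function('c')(E) = Mul(Mul(2, E), Pow(Add(5, E), -1)) = Mul(2, E, Pow(Add(5, E), -1)))
Add(Function('c')(Function('Y')(Add(-7, Mul(-1, -4)))), -1563) = Add(Mul(2, 16, Pow(Add(5, 16), -1)), -1563) = Add(Mul(2, 16, Pow(21, -1)), -1563) = Add(Mul(2, 16, Rational(1, 21)), -1563) = Add(Rational(32, 21), -1563) = Rational(-32791, 21)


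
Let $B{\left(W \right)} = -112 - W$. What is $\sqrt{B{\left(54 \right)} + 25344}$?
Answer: $\sqrt{25178} \approx 158.68$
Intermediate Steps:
$\sqrt{B{\left(54 \right)} + 25344} = \sqrt{\left(-112 - 54\right) + 25344} = \sqrt{-166 + 25344} = \sqrt{25178}$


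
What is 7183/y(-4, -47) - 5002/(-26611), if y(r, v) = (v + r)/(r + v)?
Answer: 191151815/26611 ≈ 7183.2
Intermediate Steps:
y(r, v) = 1 (y(r, v) = (r + v)/(r + v) = 1)
7183/y(-4, -47) - 5002/(-26611) = 7183/1 - 5002/(-26611) = 7183*1 - 5002*(-1/26611) = 7183 + 5002/26611 = 191151815/26611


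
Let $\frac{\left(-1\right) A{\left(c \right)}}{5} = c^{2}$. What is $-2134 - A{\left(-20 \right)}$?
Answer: $-134$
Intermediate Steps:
$A{\left(c \right)} = - 5 c^{2}$
$-2134 - A{\left(-20 \right)} = -2134 - - 5 \left(-20\right)^{2} = -2134 - \left(-5\right) 400 = -2134 - -2000 = -2134 + 2000 = -134$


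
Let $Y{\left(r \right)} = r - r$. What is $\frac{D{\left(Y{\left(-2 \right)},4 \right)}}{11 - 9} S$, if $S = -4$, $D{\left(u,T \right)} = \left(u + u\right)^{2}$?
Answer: $0$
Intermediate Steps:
$Y{\left(r \right)} = 0$
$D{\left(u,T \right)} = 4 u^{2}$ ($D{\left(u,T \right)} = \left(2 u\right)^{2} = 4 u^{2}$)
$\frac{D{\left(Y{\left(-2 \right)},4 \right)}}{11 - 9} S = \frac{4 \cdot 0^{2}}{11 - 9} \left(-4\right) = \frac{4 \cdot 0}{2} \left(-4\right) = \frac{1}{2} \cdot 0 \left(-4\right) = 0 \left(-4\right) = 0$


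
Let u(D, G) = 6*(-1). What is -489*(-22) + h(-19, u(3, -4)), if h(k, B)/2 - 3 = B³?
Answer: 10332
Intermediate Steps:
u(D, G) = -6
h(k, B) = 6 + 2*B³
-489*(-22) + h(-19, u(3, -4)) = -489*(-22) + (6 + 2*(-6)³) = 10758 + (6 + 2*(-216)) = 10758 + (6 - 432) = 10758 - 426 = 10332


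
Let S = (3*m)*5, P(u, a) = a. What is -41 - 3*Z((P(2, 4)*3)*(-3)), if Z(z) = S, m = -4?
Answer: 139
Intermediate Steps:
S = -60 (S = (3*(-4))*5 = -12*5 = -60)
Z(z) = -60
-41 - 3*Z((P(2, 4)*3)*(-3)) = -41 - 3*(-60) = -41 + 180 = 139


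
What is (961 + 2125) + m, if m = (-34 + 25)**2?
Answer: 3167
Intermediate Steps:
m = 81 (m = (-9)**2 = 81)
(961 + 2125) + m = (961 + 2125) + 81 = 3086 + 81 = 3167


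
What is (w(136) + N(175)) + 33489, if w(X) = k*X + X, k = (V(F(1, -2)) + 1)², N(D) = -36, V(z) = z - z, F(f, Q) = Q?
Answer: 33725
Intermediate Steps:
V(z) = 0
k = 1 (k = (0 + 1)² = 1² = 1)
w(X) = 2*X (w(X) = 1*X + X = X + X = 2*X)
(w(136) + N(175)) + 33489 = (2*136 - 36) + 33489 = (272 - 36) + 33489 = 236 + 33489 = 33725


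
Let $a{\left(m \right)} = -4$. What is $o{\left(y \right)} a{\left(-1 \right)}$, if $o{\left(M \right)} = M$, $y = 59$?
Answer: $-236$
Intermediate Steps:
$o{\left(y \right)} a{\left(-1 \right)} = 59 \left(-4\right) = -236$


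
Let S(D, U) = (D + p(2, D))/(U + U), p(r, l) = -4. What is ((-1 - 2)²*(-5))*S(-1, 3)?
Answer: 75/2 ≈ 37.500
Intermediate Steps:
S(D, U) = (-4 + D)/(2*U) (S(D, U) = (D - 4)/(U + U) = (-4 + D)/((2*U)) = (-4 + D)*(1/(2*U)) = (-4 + D)/(2*U))
((-1 - 2)²*(-5))*S(-1, 3) = ((-1 - 2)²*(-5))*((½)*(-4 - 1)/3) = ((-3)²*(-5))*((½)*(⅓)*(-5)) = (9*(-5))*(-⅚) = -45*(-⅚) = 75/2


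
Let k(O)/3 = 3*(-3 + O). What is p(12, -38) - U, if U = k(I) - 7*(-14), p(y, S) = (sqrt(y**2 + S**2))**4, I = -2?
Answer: 2521691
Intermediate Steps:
k(O) = -27 + 9*O (k(O) = 3*(3*(-3 + O)) = 3*(-9 + 3*O) = -27 + 9*O)
p(y, S) = (S**2 + y**2)**2 (p(y, S) = (sqrt(S**2 + y**2))**4 = (S**2 + y**2)**2)
U = 53 (U = (-27 + 9*(-2)) - 7*(-14) = (-27 - 18) + 98 = -45 + 98 = 53)
p(12, -38) - U = ((-38)**2 + 12**2)**2 - 1*53 = (1444 + 144)**2 - 53 = 1588**2 - 53 = 2521744 - 53 = 2521691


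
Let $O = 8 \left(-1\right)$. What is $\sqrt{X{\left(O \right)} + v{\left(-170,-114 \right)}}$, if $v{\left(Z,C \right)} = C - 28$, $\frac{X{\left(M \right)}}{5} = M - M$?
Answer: $i \sqrt{142} \approx 11.916 i$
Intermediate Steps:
$O = -8$
$X{\left(M \right)} = 0$ ($X{\left(M \right)} = 5 \left(M - M\right) = 5 \cdot 0 = 0$)
$v{\left(Z,C \right)} = -28 + C$ ($v{\left(Z,C \right)} = C - 28 = -28 + C$)
$\sqrt{X{\left(O \right)} + v{\left(-170,-114 \right)}} = \sqrt{0 - 142} = \sqrt{-142} = i \sqrt{142}$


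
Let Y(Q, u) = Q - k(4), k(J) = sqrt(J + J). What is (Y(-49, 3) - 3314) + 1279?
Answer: -2084 - 2*sqrt(2) ≈ -2086.8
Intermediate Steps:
k(J) = sqrt(2)*sqrt(J) (k(J) = sqrt(2*J) = sqrt(2)*sqrt(J))
Y(Q, u) = Q - 2*sqrt(2) (Y(Q, u) = Q - sqrt(2)*sqrt(4) = Q - sqrt(2)*2 = Q - 2*sqrt(2))
(Y(-49, 3) - 3314) + 1279 = ((-49 - 2*sqrt(2)) - 3314) + 1279 = (-3363 - 2*sqrt(2)) + 1279 = -2084 - 2*sqrt(2)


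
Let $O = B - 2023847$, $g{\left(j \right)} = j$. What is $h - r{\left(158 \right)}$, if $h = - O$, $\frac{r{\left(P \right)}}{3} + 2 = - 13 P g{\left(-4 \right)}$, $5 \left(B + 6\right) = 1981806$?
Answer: $\frac{8014249}{5} \approx 1.6029 \cdot 10^{6}$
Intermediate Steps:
$B = \frac{1981776}{5}$ ($B = -6 + \frac{1}{5} \cdot 1981806 = -6 + \frac{1981806}{5} = \frac{1981776}{5} \approx 3.9636 \cdot 10^{5}$)
$O = - \frac{8137459}{5}$ ($O = \frac{1981776}{5} - 2023847 = - \frac{8137459}{5} \approx -1.6275 \cdot 10^{6}$)
$r{\left(P \right)} = -6 + 156 P$ ($r{\left(P \right)} = -6 + 3 - 13 P \left(-4\right) = -6 + 3 \cdot 52 P = -6 + 156 P$)
$h = \frac{8137459}{5}$ ($h = \left(-1\right) \left(- \frac{8137459}{5}\right) = \frac{8137459}{5} \approx 1.6275 \cdot 10^{6}$)
$h - r{\left(158 \right)} = \frac{8137459}{5} - \left(-6 + 156 \cdot 158\right) = \frac{8137459}{5} - \left(-6 + 24648\right) = \frac{8137459}{5} - 24642 = \frac{8014249}{5}$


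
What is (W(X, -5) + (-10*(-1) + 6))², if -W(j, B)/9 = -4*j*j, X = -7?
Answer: 3168400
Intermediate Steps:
W(j, B) = 36*j² (W(j, B) = -(-36)*j*j = -(-36)*j² = 36*j²)
(W(X, -5) + (-10*(-1) + 6))² = (36*(-7)² + (-10*(-1) + 6))² = (36*49 + (-5*(-2) + 6))² = (1764 + (10 + 6))² = (1764 + 16)² = 1780² = 3168400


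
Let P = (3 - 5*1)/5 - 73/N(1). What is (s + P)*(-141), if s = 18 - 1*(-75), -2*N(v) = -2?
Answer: -13818/5 ≈ -2763.6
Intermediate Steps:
N(v) = 1 (N(v) = -1/2*(-2) = 1)
s = 93 (s = 18 + 75 = 93)
P = -367/5 (P = (3 - 5*1)/5 - 73/1 = (3 - 5)*(1/5) - 73*1 = -2*1/5 - 73 = -2/5 - 73 = -367/5 ≈ -73.400)
(s + P)*(-141) = (93 - 367/5)*(-141) = (98/5)*(-141) = -13818/5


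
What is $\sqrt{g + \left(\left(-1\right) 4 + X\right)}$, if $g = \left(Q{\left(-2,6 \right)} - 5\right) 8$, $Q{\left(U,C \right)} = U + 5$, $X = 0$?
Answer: $2 i \sqrt{5} \approx 4.4721 i$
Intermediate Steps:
$Q{\left(U,C \right)} = 5 + U$
$g = -16$ ($g = \left(\left(5 - 2\right) - 5\right) 8 = \left(3 - 5\right) 8 = \left(-2\right) 8 = -16$)
$\sqrt{g + \left(\left(-1\right) 4 + X\right)} = \sqrt{-16 + \left(\left(-1\right) 4 + 0\right)} = \sqrt{-16 + \left(-4 + 0\right)} = \sqrt{-16 - 4} = \sqrt{-20} = 2 i \sqrt{5}$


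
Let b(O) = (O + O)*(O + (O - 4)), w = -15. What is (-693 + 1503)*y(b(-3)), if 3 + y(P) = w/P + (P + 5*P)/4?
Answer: 140535/2 ≈ 70268.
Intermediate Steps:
b(O) = 2*O*(-4 + 2*O) (b(O) = (2*O)*(O + (-4 + O)) = (2*O)*(-4 + 2*O) = 2*O*(-4 + 2*O))
y(P) = -3 - 15/P + 3*P/2 (y(P) = -3 + (-15/P + (P + 5*P)/4) = -3 + (-15/P + (6*P)*(1/4)) = -3 + (-15/P + 3*P/2) = -3 - 15/P + 3*P/2)
(-693 + 1503)*y(b(-3)) = (-693 + 1503)*(-3 - 15*(-1/(12*(-2 - 3))) + 3*(4*(-3)*(-2 - 3))/2) = 810*(-3 - 15/(4*(-3)*(-5)) + 3*(4*(-3)*(-5))/2) = 810*(-3 - 15/60 + (3/2)*60) = 810*(-3 - 15*1/60 + 90) = 810*(-3 - 1/4 + 90) = 810*(347/4) = 140535/2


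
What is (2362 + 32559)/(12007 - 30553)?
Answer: -34921/18546 ≈ -1.8829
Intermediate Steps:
(2362 + 32559)/(12007 - 30553) = 34921/(-18546) = 34921*(-1/18546) = -34921/18546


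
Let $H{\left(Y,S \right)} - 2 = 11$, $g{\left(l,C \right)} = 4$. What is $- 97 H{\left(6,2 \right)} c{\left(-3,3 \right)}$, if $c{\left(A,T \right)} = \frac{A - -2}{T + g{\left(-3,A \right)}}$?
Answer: $\frac{1261}{7} \approx 180.14$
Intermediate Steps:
$H{\left(Y,S \right)} = 13$ ($H{\left(Y,S \right)} = 2 + 11 = 13$)
$c{\left(A,T \right)} = \frac{2 + A}{4 + T}$ ($c{\left(A,T \right)} = \frac{A - -2}{T + 4} = \frac{A + 2}{4 + T} = \frac{2 + A}{4 + T}$)
$- 97 H{\left(6,2 \right)} c{\left(-3,3 \right)} = \left(-97\right) 13 \frac{2 - 3}{4 + 3} = - 1261 \cdot \frac{1}{7} \left(-1\right) = \left(-1261\right) \left(- \frac{1}{7}\right) = \frac{1261}{7}$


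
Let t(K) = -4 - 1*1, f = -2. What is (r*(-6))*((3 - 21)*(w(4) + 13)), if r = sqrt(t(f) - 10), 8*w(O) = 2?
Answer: 1431*I*sqrt(15) ≈ 5542.2*I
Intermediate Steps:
t(K) = -5 (t(K) = -4 - 1 = -5)
w(O) = 1/4 (w(O) = (1/8)*2 = 1/4)
r = I*sqrt(15) (r = sqrt(-5 - 10) = sqrt(-15) = I*sqrt(15) ≈ 3.873*I)
(r*(-6))*((3 - 21)*(w(4) + 13)) = ((I*sqrt(15))*(-6))*((3 - 21)*(1/4 + 13)) = (-6*I*sqrt(15))*(-18*53/4) = -6*I*sqrt(15)*(-477/2) = 1431*I*sqrt(15)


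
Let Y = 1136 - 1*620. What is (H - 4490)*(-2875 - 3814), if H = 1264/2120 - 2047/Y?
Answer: 4109878972103/136740 ≈ 3.0056e+7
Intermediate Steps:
Y = 516 (Y = 1136 - 620 = 516)
H = -460927/136740 (H = 1264/2120 - 2047/516 = 1264*(1/2120) - 2047*1/516 = 158/265 - 2047/516 = -460927/136740 ≈ -3.3708)
(H - 4490)*(-2875 - 3814) = (-460927/136740 - 4490)*(-2875 - 3814) = -614423527/136740*(-6689) = 4109878972103/136740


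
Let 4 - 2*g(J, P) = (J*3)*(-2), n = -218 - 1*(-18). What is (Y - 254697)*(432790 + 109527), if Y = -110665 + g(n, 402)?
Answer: -198466329320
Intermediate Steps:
n = -200 (n = -218 + 18 = -200)
g(J, P) = 2 + 3*J (g(J, P) = 2 - J*3*(-2)/2 = 2 - 3*J*(-2)/2 = 2 - (-3)*J = 2 + 3*J)
Y = -111263 (Y = -110665 + (2 + 3*(-200)) = -110665 + (2 - 600) = -110665 - 598 = -111263)
(Y - 254697)*(432790 + 109527) = (-111263 - 254697)*(432790 + 109527) = -365960*542317 = -198466329320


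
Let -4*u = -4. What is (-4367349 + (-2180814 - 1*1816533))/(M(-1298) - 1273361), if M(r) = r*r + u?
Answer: -697058/34287 ≈ -20.330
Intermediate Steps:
u = 1 (u = -¼*(-4) = 1)
M(r) = 1 + r² (M(r) = r*r + 1 = r² + 1 = 1 + r²)
(-4367349 + (-2180814 - 1*1816533))/(M(-1298) - 1273361) = (-4367349 + (-2180814 - 1*1816533))/((1 + (-1298)²) - 1273361) = (-4367349 + (-2180814 - 1816533))/((1 + 1684804) - 1273361) = (-4367349 - 3997347)/(1684805 - 1273361) = -8364696/411444 = -8364696*1/411444 = -697058/34287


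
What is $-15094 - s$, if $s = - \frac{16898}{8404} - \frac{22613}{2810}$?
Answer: $- \frac{44526363691}{2951905} \approx -15084.0$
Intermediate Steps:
$s = - \frac{29690379}{2951905}$ ($s = \left(-16898\right) \frac{1}{8404} - \frac{22613}{2810} = - \frac{8449}{4202} - \frac{22613}{2810} = - \frac{29690379}{2951905} \approx -10.058$)
$-15094 - s = -15094 - - \frac{29690379}{2951905} = -15094 + \frac{29690379}{2951905} = - \frac{44526363691}{2951905}$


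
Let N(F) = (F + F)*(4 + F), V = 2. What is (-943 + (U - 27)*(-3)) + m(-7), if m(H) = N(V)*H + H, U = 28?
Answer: -1121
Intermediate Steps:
N(F) = 2*F*(4 + F) (N(F) = (2*F)*(4 + F) = 2*F*(4 + F))
m(H) = 25*H (m(H) = (2*2*(4 + 2))*H + H = (2*2*6)*H + H = 24*H + H = 25*H)
(-943 + (U - 27)*(-3)) + m(-7) = (-943 + (28 - 27)*(-3)) + 25*(-7) = (-943 + 1*(-3)) - 175 = (-943 - 3) - 175 = -946 - 175 = -1121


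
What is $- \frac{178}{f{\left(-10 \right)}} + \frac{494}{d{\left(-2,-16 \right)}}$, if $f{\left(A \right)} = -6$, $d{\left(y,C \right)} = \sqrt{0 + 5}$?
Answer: $\frac{89}{3} + \frac{494 \sqrt{5}}{5} \approx 250.59$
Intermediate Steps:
$d{\left(y,C \right)} = \sqrt{5}$
$- \frac{178}{f{\left(-10 \right)}} + \frac{494}{d{\left(-2,-16 \right)}} = - \frac{178}{-6} + \frac{494}{\sqrt{5}} = \left(-178\right) \left(- \frac{1}{6}\right) + 494 \frac{\sqrt{5}}{5} = \frac{89}{3} + \frac{494 \sqrt{5}}{5}$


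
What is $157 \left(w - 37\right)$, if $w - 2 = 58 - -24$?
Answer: $7379$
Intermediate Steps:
$w = 84$ ($w = 2 + \left(58 - -24\right) = 2 + \left(58 + 24\right) = 2 + 82 = 84$)
$157 \left(w - 37\right) = 157 \left(84 - 37\right) = 157 \cdot 47 = 7379$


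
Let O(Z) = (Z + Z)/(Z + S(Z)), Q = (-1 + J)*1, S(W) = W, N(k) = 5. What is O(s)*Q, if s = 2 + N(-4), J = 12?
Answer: 11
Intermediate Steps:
s = 7 (s = 2 + 5 = 7)
Q = 11 (Q = (-1 + 12)*1 = 11*1 = 11)
O(Z) = 1 (O(Z) = (Z + Z)/(Z + Z) = (2*Z)/((2*Z)) = (2*Z)*(1/(2*Z)) = 1)
O(s)*Q = 1*11 = 11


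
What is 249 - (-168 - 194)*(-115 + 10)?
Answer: -37761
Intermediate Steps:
249 - (-168 - 194)*(-115 + 10) = 249 - (-362)*(-105) = 249 - 1*38010 = 249 - 38010 = -37761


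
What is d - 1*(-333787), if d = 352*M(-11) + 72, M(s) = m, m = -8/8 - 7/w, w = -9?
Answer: 3004027/9 ≈ 3.3378e+5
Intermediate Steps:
m = -2/9 (m = -8/8 - 7/(-9) = -8*⅛ - 7*(-⅑) = -1 + 7/9 = -2/9 ≈ -0.22222)
M(s) = -2/9
d = -56/9 (d = 352*(-2/9) + 72 = -704/9 + 72 = -56/9 ≈ -6.2222)
d - 1*(-333787) = -56/9 - 1*(-333787) = -56/9 + 333787 = 3004027/9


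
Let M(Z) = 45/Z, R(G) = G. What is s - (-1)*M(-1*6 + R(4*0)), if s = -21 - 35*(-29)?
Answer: 1973/2 ≈ 986.50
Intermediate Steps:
s = 994 (s = -21 + 1015 = 994)
s - (-1)*M(-1*6 + R(4*0)) = 994 - (-1)*45/(-1*6 + 4*0) = 994 - (-1)*45/(-6 + 0) = 994 - (-1)*45/(-6) = 994 - (-1)*45*(-⅙) = 994 - (-1)*(-15)/2 = 994 - 1*15/2 = 994 - 15/2 = 1973/2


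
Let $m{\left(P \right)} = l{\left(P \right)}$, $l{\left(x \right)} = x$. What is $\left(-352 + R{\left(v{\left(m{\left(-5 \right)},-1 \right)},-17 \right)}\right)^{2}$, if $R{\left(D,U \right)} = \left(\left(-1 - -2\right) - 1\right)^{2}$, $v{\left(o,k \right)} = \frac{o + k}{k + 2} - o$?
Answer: $123904$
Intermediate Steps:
$m{\left(P \right)} = P$
$v{\left(o,k \right)} = - o + \frac{k + o}{2 + k}$ ($v{\left(o,k \right)} = \frac{k + o}{2 + k} - o = - o + \frac{k + o}{2 + k}$)
$R{\left(D,U \right)} = 0$ ($R{\left(D,U \right)} = \left(\left(-1 + 2\right) - 1\right)^{2} = \left(1 - 1\right)^{2} = 0^{2} = 0$)
$\left(-352 + R{\left(v{\left(m{\left(-5 \right)},-1 \right)},-17 \right)}\right)^{2} = \left(-352 + 0\right)^{2} = \left(-352\right)^{2} = 123904$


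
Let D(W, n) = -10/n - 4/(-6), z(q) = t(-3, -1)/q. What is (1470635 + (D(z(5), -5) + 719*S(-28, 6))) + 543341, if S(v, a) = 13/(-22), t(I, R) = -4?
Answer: 132894551/66 ≈ 2.0136e+6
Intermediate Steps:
S(v, a) = -13/22 (S(v, a) = 13*(-1/22) = -13/22)
z(q) = -4/q
D(W, n) = 2/3 - 10/n (D(W, n) = -10/n - 4*(-1/6) = -10/n + 2/3 = 2/3 - 10/n)
(1470635 + (D(z(5), -5) + 719*S(-28, 6))) + 543341 = (1470635 + ((2/3 - 10/(-5)) + 719*(-13/22))) + 543341 = (1470635 + ((2/3 - 10*(-1/5)) - 9347/22)) + 543341 = (1470635 + ((2/3 + 2) - 9347/22)) + 543341 = (1470635 + (8/3 - 9347/22)) + 543341 = (1470635 - 27865/66) + 543341 = 97034045/66 + 543341 = 132894551/66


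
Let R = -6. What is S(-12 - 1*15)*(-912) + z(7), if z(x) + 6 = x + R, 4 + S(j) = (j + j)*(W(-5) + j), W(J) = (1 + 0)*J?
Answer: -1572293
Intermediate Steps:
W(J) = J (W(J) = 1*J = J)
S(j) = -4 + 2*j*(-5 + j) (S(j) = -4 + (j + j)*(-5 + j) = -4 + (2*j)*(-5 + j) = -4 + 2*j*(-5 + j))
z(x) = -12 + x (z(x) = -6 + (x - 6) = -6 + (-6 + x) = -12 + x)
S(-12 - 1*15)*(-912) + z(7) = (-4 - 10*(-12 - 1*15) + 2*(-12 - 1*15)²)*(-912) + (-12 + 7) = (-4 - 10*(-12 - 15) + 2*(-12 - 15)²)*(-912) - 5 = (-4 - 10*(-27) + 2*(-27)²)*(-912) - 5 = (-4 + 270 + 2*729)*(-912) - 5 = (-4 + 270 + 1458)*(-912) - 5 = 1724*(-912) - 5 = -1572288 - 5 = -1572293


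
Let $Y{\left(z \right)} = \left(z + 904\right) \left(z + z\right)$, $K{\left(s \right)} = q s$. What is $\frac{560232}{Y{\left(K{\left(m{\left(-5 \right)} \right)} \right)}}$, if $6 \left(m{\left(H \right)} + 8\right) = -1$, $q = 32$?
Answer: $- \frac{630261}{377888} \approx -1.6679$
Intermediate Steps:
$m{\left(H \right)} = - \frac{49}{6}$ ($m{\left(H \right)} = -8 + \frac{1}{6} \left(-1\right) = -8 - \frac{1}{6} = - \frac{49}{6}$)
$K{\left(s \right)} = 32 s$
$Y{\left(z \right)} = 2 z \left(904 + z\right)$ ($Y{\left(z \right)} = \left(904 + z\right) 2 z = 2 z \left(904 + z\right)$)
$\frac{560232}{Y{\left(K{\left(m{\left(-5 \right)} \right)} \right)}} = \frac{560232}{2 \cdot 32 \left(- \frac{49}{6}\right) \left(904 + 32 \left(- \frac{49}{6}\right)\right)} = \frac{560232}{2 \left(- \frac{784}{3}\right) \left(904 - \frac{784}{3}\right)} = \frac{560232}{2 \left(- \frac{784}{3}\right) \frac{1928}{3}} = \frac{560232}{- \frac{3023104}{9}} = 560232 \left(- \frac{9}{3023104}\right) = - \frac{630261}{377888}$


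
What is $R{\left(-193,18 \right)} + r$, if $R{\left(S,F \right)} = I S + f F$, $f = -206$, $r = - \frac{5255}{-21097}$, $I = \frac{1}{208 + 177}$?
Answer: $- \frac{30119703806}{8122345} \approx -3708.3$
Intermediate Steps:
$I = \frac{1}{385} \approx 0.0025974$
$r = \frac{5255}{21097}$ ($r = \left(-5255\right) \left(- \frac{1}{21097}\right) = \frac{5255}{21097} \approx 0.24909$)
$R{\left(S,F \right)} = - 206 F + \frac{S}{385}$ ($R{\left(S,F \right)} = \frac{S}{385} - 206 F = - 206 F + \frac{S}{385}$)
$R{\left(-193,18 \right)} + r = \left(\left(-206\right) 18 + \frac{1}{385} \left(-193\right)\right) + \frac{5255}{21097} = \left(-3708 - \frac{193}{385}\right) + \frac{5255}{21097} = - \frac{1427773}{385} + \frac{5255}{21097} = - \frac{30119703806}{8122345}$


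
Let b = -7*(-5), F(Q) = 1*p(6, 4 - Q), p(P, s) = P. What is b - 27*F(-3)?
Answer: -127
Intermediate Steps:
F(Q) = 6 (F(Q) = 1*6 = 6)
b = 35
b - 27*F(-3) = 35 - 27*6 = 35 - 162 = -127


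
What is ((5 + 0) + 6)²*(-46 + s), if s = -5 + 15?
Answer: -4356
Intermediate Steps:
s = 10
((5 + 0) + 6)²*(-46 + s) = ((5 + 0) + 6)²*(-46 + 10) = (5 + 6)²*(-36) = 11²*(-36) = 121*(-36) = -4356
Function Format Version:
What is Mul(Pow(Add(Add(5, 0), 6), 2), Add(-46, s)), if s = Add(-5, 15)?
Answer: -4356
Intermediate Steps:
s = 10
Mul(Pow(Add(Add(5, 0), 6), 2), Add(-46, s)) = Mul(Pow(Add(Add(5, 0), 6), 2), Add(-46, 10)) = Mul(Pow(Add(5, 6), 2), -36) = Mul(Pow(11, 2), -36) = Mul(121, -36) = -4356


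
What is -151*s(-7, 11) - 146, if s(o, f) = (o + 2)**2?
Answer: -3921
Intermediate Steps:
s(o, f) = (2 + o)**2
-151*s(-7, 11) - 146 = -151*(2 - 7)**2 - 146 = -151*(-5)**2 - 146 = -151*25 - 146 = -3775 - 146 = -3921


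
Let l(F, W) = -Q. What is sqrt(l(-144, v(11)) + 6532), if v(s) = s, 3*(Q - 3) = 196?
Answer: sqrt(58173)/3 ≈ 80.397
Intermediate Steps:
Q = 205/3 (Q = 3 + (1/3)*196 = 3 + 196/3 = 205/3 ≈ 68.333)
l(F, W) = -205/3 (l(F, W) = -1*205/3 = -205/3)
sqrt(l(-144, v(11)) + 6532) = sqrt(-205/3 + 6532) = sqrt(19391/3) = sqrt(58173)/3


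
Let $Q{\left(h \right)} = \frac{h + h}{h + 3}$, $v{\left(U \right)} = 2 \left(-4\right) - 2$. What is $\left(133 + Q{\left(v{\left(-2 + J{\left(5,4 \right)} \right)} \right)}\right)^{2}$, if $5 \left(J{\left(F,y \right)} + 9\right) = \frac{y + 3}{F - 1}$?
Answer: $\frac{904401}{49} \approx 18457.0$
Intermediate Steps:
$J{\left(F,y \right)} = -9 + \frac{3 + y}{5 \left(-1 + F\right)}$ ($J{\left(F,y \right)} = -9 + \frac{\left(y + 3\right) \frac{1}{F - 1}}{5} = -9 + \frac{\left(3 + y\right) \frac{1}{-1 + F}}{5} = -9 + \frac{\frac{1}{-1 + F} \left(3 + y\right)}{5} = -9 + \frac{3 + y}{5 \left(-1 + F\right)}$)
$v{\left(U \right)} = -10$ ($v{\left(U \right)} = -8 - 2 = -10$)
$Q{\left(h \right)} = \frac{2 h}{3 + h}$
$\left(133 + Q{\left(v{\left(-2 + J{\left(5,4 \right)} \right)} \right)}\right)^{2} = \left(133 + 2 \left(-10\right) \frac{1}{3 - 10}\right)^{2} = \left(133 + 2 \left(-10\right) \frac{1}{-7}\right)^{2} = \left(133 + 2 \left(-10\right) \left(- \frac{1}{7}\right)\right)^{2} = \left(133 + \frac{20}{7}\right)^{2} = \left(\frac{951}{7}\right)^{2} = \frac{904401}{49}$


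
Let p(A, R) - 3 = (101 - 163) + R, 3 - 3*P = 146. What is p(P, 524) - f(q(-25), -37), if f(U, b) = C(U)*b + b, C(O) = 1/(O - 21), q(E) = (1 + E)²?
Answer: 7531/15 ≈ 502.07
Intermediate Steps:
P = -143/3 (P = 1 - ⅓*146 = 1 - 146/3 = -143/3 ≈ -47.667)
C(O) = 1/(-21 + O)
p(A, R) = -59 + R (p(A, R) = 3 + ((101 - 163) + R) = 3 + (-62 + R) = -59 + R)
f(U, b) = b + b/(-21 + U) (f(U, b) = b/(-21 + U) + b = b + b/(-21 + U))
p(P, 524) - f(q(-25), -37) = (-59 + 524) - (-37)*(-20 + (1 - 25)²)/(-21 + (1 - 25)²) = 465 - (-37)*(-20 + (-24)²)/(-21 + (-24)²) = 465 - (-37)*(-20 + 576)/(-21 + 576) = 465 - (-37)*556/555 = 465 - 1*(-556/15) = 465 + 556/15 = 7531/15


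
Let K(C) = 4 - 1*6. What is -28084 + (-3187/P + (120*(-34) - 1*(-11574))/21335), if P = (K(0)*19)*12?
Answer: -273151083931/9728760 ≈ -28077.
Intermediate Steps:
K(C) = -2 (K(C) = 4 - 6 = -2)
P = -456 (P = -2*19*12 = -38*12 = -456)
-28084 + (-3187/P + (120*(-34) - 1*(-11574))/21335) = -28084 + (-3187/(-456) + (120*(-34) - 1*(-11574))/21335) = -28084 + (-3187*(-1/456) + (-4080 + 11574)*(1/21335)) = -28084 + (3187/456 + 7494*(1/21335)) = -28084 + (3187/456 + 7494/21335) = -28084 + 71411909/9728760 = -273151083931/9728760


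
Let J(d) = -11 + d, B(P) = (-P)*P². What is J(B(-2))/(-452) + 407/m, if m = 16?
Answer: 46003/1808 ≈ 25.444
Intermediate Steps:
B(P) = -P³
J(B(-2))/(-452) + 407/m = (-11 - 1*(-2)³)/(-452) + 407/16 = (-11 - 1*(-8))*(-1/452) + 407*(1/16) = (-11 + 8)*(-1/452) + 407/16 = -3*(-1/452) + 407/16 = 3/452 + 407/16 = 46003/1808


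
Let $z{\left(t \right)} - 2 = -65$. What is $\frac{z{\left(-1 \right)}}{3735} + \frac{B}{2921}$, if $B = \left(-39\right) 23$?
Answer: $- \frac{17074}{52705} \approx -0.32395$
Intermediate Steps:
$B = -897$
$z{\left(t \right)} = -63$ ($z{\left(t \right)} = 2 - 65 = -63$)
$\frac{z{\left(-1 \right)}}{3735} + \frac{B}{2921} = - \frac{63}{3735} - \frac{897}{2921} = \left(-63\right) \frac{1}{3735} - \frac{39}{127} = - \frac{7}{415} - \frac{39}{127} = - \frac{17074}{52705}$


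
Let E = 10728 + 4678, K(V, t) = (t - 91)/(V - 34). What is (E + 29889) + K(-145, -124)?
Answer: 8108020/179 ≈ 45296.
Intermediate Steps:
K(V, t) = (-91 + t)/(-34 + V)
E = 15406
(E + 29889) + K(-145, -124) = (15406 + 29889) + (-91 - 124)/(-34 - 145) = 45295 - 215/(-179) = 45295 - 1/179*(-215) = 45295 + 215/179 = 8108020/179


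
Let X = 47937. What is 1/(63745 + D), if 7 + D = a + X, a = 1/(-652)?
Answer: 652/72812099 ≈ 8.9546e-6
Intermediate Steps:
a = -1/652 ≈ -0.0015337
D = 31250359/652 (D = -7 + (-1/652 + 47937) = -7 + 31254923/652 = 31250359/652 ≈ 47930.)
1/(63745 + D) = 1/(63745 + 31250359/652) = 1/(72812099/652) = 652/72812099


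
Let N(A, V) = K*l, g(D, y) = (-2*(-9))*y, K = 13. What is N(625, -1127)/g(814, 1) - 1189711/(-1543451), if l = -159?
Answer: -1056299473/9260706 ≈ -114.06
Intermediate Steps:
g(D, y) = 18*y
N(A, V) = -2067 (N(A, V) = 13*(-159) = -2067)
N(625, -1127)/g(814, 1) - 1189711/(-1543451) = -2067/(18*1) - 1189711/(-1543451) = -2067/18 - 1189711*(-1/1543451) = -2067*1/18 + 1189711/1543451 = -689/6 + 1189711/1543451 = -1056299473/9260706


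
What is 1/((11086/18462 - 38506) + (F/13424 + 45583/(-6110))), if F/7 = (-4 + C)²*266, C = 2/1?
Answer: -23660391495/911216215779881 ≈ -2.5966e-5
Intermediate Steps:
C = 2 (C = 2*1 = 2)
F = 7448 (F = 7*((-4 + 2)²*266) = 7*((-2)²*266) = 7*(4*266) = 7*1064 = 7448)
1/((11086/18462 - 38506) + (F/13424 + 45583/(-6110))) = 1/((11086/18462 - 38506) + (7448/13424 + 45583/(-6110))) = 1/((11086*(1/18462) - 38506) + (7448*(1/13424) + 45583*(-1/6110))) = 1/((5543/9231 - 38506) + (931/1678 - 45583/6110)) = 1/(-355443343/9231 - 17699966/2563145) = 1/(-911216215779881/23660391495) = -23660391495/911216215779881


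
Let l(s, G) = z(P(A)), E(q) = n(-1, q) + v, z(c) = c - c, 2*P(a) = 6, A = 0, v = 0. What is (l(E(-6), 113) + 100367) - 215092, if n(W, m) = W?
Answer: -114725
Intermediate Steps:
P(a) = 3 (P(a) = (½)*6 = 3)
z(c) = 0
E(q) = -1 (E(q) = -1 + 0 = -1)
l(s, G) = 0
(l(E(-6), 113) + 100367) - 215092 = (0 + 100367) - 215092 = 100367 - 215092 = -114725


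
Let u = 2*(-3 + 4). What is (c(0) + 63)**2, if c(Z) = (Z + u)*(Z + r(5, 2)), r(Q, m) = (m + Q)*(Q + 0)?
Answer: 17689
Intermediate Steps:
r(Q, m) = Q*(Q + m) (r(Q, m) = (Q + m)*Q = Q*(Q + m))
u = 2 (u = 2*1 = 2)
c(Z) = (2 + Z)*(35 + Z) (c(Z) = (Z + 2)*(Z + 5*(5 + 2)) = (2 + Z)*(Z + 5*7) = (2 + Z)*(Z + 35) = (2 + Z)*(35 + Z))
(c(0) + 63)**2 = ((70 + 0**2 + 37*0) + 63)**2 = ((70 + 0 + 0) + 63)**2 = (70 + 63)**2 = 133**2 = 17689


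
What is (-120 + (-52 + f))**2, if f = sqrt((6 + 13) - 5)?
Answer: (172 - sqrt(14))**2 ≈ 28311.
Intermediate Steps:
f = sqrt(14) (f = sqrt(19 - 5) = sqrt(14) ≈ 3.7417)
(-120 + (-52 + f))**2 = (-120 + (-52 + sqrt(14)))**2 = (-172 + sqrt(14))**2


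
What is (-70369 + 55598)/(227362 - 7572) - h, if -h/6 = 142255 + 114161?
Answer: 338146021069/219790 ≈ 1.5385e+6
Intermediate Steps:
h = -1538496 (h = -6*(142255 + 114161) = -6*256416 = -1538496)
(-70369 + 55598)/(227362 - 7572) - h = (-70369 + 55598)/(227362 - 7572) - 1*(-1538496) = -14771/219790 + 1538496 = 338146021069/219790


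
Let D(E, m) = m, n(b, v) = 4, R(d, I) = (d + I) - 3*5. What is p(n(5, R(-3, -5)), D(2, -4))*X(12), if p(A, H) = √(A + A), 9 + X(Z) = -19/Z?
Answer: -127*√2/6 ≈ -29.934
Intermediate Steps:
R(d, I) = -15 + I + d (R(d, I) = (I + d) - 15 = -15 + I + d)
X(Z) = -9 - 19/Z
p(A, H) = √2*√A (p(A, H) = √(2*A) = √2*√A)
p(n(5, R(-3, -5)), D(2, -4))*X(12) = (√2*√4)*(-9 - 19/12) = (√2*2)*(-9 - 19*1/12) = (2*√2)*(-9 - 19/12) = (2*√2)*(-127/12) = -127*√2/6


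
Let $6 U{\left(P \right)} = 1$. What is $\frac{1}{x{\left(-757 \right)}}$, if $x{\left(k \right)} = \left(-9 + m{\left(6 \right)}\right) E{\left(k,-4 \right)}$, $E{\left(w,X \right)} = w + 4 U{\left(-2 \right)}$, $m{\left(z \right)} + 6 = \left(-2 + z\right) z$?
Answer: $- \frac{1}{6807} \approx -0.00014691$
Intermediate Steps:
$U{\left(P \right)} = \frac{1}{6}$ ($U{\left(P \right)} = \frac{1}{6} \cdot 1 = \frac{1}{6}$)
$m{\left(z \right)} = -6 + z \left(-2 + z\right)$ ($m{\left(z \right)} = -6 + \left(-2 + z\right) z = -6 + z \left(-2 + z\right)$)
$E{\left(w,X \right)} = \frac{2}{3} + w$ ($E{\left(w,X \right)} = w + 4 \cdot \frac{1}{6} = w + \frac{2}{3} = \frac{2}{3} + w$)
$x{\left(k \right)} = 6 + 9 k$ ($x{\left(k \right)} = \left(-9 - \left(18 - 36\right)\right) \left(\frac{2}{3} + k\right) = \left(-9 - -18\right) \left(\frac{2}{3} + k\right) = \left(-9 + 18\right) \left(\frac{2}{3} + k\right) = 9 \left(\frac{2}{3} + k\right) = 6 + 9 k$)
$\frac{1}{x{\left(-757 \right)}} = \frac{1}{6 + 9 \left(-757\right)} = \frac{1}{6 - 6813} = \frac{1}{-6807} = - \frac{1}{6807}$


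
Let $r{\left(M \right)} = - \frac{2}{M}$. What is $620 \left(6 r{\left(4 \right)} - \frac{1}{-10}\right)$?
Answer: $-1798$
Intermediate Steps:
$620 \left(6 r{\left(4 \right)} - \frac{1}{-10}\right) = 620 \left(6 \left(- \frac{2}{4}\right) - \frac{1}{-10}\right) = 620 \left(6 \left(\left(-2\right) \frac{1}{4}\right) - - \frac{1}{10}\right) = 620 \left(6 \left(- \frac{1}{2}\right) + \frac{1}{10}\right) = 620 \left(-3 + \frac{1}{10}\right) = 620 \left(- \frac{29}{10}\right) = -1798$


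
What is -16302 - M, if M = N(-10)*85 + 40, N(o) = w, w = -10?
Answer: -15492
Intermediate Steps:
N(o) = -10
M = -810 (M = -10*85 + 40 = -850 + 40 = -810)
-16302 - M = -16302 - 1*(-810) = -16302 + 810 = -15492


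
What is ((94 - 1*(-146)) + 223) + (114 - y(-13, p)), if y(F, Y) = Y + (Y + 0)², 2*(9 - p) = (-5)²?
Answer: 2273/4 ≈ 568.25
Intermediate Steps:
p = -7/2 (p = 9 - ½*(-5)² = 9 - ½*25 = 9 - 25/2 = -7/2 ≈ -3.5000)
y(F, Y) = Y + Y²
((94 - 1*(-146)) + 223) + (114 - y(-13, p)) = ((94 - 1*(-146)) + 223) + (114 - (-7)*(1 - 7/2)/2) = ((94 + 146) + 223) + (114 - (-7)*(-5)/(2*2)) = (240 + 223) + (114 - 1*35/4) = 463 + (114 - 35/4) = 463 + 421/4 = 2273/4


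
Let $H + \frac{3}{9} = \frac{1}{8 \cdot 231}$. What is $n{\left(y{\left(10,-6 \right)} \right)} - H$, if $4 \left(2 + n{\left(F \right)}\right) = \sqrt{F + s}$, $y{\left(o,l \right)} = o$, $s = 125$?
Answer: $- \frac{1027}{616} + \frac{3 \sqrt{15}}{4} \approx 1.2375$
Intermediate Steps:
$n{\left(F \right)} = -2 + \frac{\sqrt{125 + F}}{4}$ ($n{\left(F \right)} = -2 + \frac{\sqrt{F + 125}}{4} = -2 + \frac{\sqrt{125 + F}}{4}$)
$H = - \frac{205}{616}$ ($H = - \frac{1}{3} + \frac{1}{8 \cdot 231} = - \frac{1}{3} + \frac{1}{1848} = - \frac{205}{616} \approx -0.33279$)
$n{\left(y{\left(10,-6 \right)} \right)} - H = \left(-2 + \frac{\sqrt{125 + 10}}{4}\right) - - \frac{205}{616} = \left(-2 + \frac{\sqrt{135}}{4}\right) + \frac{205}{616} = \left(-2 + \frac{3 \sqrt{15}}{4}\right) + \frac{205}{616} = - \frac{1027}{616} + \frac{3 \sqrt{15}}{4}$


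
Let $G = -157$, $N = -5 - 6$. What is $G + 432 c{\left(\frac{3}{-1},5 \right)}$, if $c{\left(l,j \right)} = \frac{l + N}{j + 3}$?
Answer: $-913$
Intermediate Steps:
$N = -11$ ($N = -5 - 6 = -11$)
$c{\left(l,j \right)} = \frac{-11 + l}{3 + j}$ ($c{\left(l,j \right)} = \frac{l - 11}{j + 3} = \frac{-11 + l}{3 + j}$)
$G + 432 c{\left(\frac{3}{-1},5 \right)} = -157 + 432 \frac{-11 + \frac{3}{-1}}{3 + 5} = -157 + 432 \frac{-11 + 3 \left(-1\right)}{8} = -157 + 432 \frac{-11 - 3}{8} = -157 + 432 \cdot \frac{1}{8} \left(-14\right) = -157 + 432 \left(- \frac{7}{4}\right) = -157 - 756 = -913$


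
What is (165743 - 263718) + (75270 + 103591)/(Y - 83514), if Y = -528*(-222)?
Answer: -3301774589/33702 ≈ -97970.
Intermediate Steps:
Y = 117216
(165743 - 263718) + (75270 + 103591)/(Y - 83514) = (165743 - 263718) + (75270 + 103591)/(117216 - 83514) = -97975 + 178861/33702 = -3301774589/33702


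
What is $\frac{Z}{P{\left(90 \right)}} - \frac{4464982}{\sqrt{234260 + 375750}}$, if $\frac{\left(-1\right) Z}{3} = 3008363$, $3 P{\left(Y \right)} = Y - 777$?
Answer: $\frac{9025089}{229} - \frac{2232491 \sqrt{610010}}{305005} \approx 33694.0$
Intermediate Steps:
$P{\left(Y \right)} = -259 + \frac{Y}{3}$ ($P{\left(Y \right)} = \frac{Y - 777}{3} = \frac{-777 + Y}{3} = -259 + \frac{Y}{3}$)
$Z = -9025089$ ($Z = \left(-3\right) 3008363 = -9025089$)
$\frac{Z}{P{\left(90 \right)}} - \frac{4464982}{\sqrt{234260 + 375750}} = - \frac{9025089}{-259 + \frac{1}{3} \cdot 90} - \frac{4464982}{\sqrt{234260 + 375750}} = - \frac{9025089}{-259 + 30} - \frac{4464982}{\sqrt{610010}} = - \frac{9025089}{-229} - 4464982 \frac{\sqrt{610010}}{610010} = \left(-9025089\right) \left(- \frac{1}{229}\right) - \frac{2232491 \sqrt{610010}}{305005} = \frac{9025089}{229} - \frac{2232491 \sqrt{610010}}{305005}$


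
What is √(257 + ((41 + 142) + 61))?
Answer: √501 ≈ 22.383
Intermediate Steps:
√(257 + ((41 + 142) + 61)) = √(257 + (183 + 61)) = √(257 + 244) = √501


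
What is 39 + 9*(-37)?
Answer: -294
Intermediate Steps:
39 + 9*(-37) = 39 - 333 = -294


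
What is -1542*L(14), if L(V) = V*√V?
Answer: -21588*√14 ≈ -80775.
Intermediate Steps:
L(V) = V^(3/2)
-1542*L(14) = -21588*√14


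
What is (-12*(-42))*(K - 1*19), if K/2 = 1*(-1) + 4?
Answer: -6552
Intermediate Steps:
K = 6 (K = 2*(1*(-1) + 4) = 2*(-1 + 4) = 2*3 = 6)
(-12*(-42))*(K - 1*19) = (-12*(-42))*(6 - 1*19) = 504*(6 - 19) = 504*(-13) = -6552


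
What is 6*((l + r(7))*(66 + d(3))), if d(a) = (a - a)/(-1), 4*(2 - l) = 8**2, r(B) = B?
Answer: -2772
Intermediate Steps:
l = -14 (l = 2 - 1/4*8**2 = 2 - 1/4*64 = 2 - 16 = -14)
d(a) = 0 (d(a) = 0*(-1) = 0)
6*((l + r(7))*(66 + d(3))) = 6*((-14 + 7)*(66 + 0)) = 6*(-7*66) = 6*(-462) = -2772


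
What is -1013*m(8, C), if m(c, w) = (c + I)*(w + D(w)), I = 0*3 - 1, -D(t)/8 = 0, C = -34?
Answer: 241094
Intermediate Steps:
D(t) = 0 (D(t) = -8*0 = 0)
I = -1 (I = 0 - 1 = -1)
m(c, w) = w*(-1 + c) (m(c, w) = (c - 1)*(w + 0) = (-1 + c)*w = w*(-1 + c))
-1013*m(8, C) = -(-34442)*(-1 + 8) = -(-34442)*7 = -1013*(-238) = 241094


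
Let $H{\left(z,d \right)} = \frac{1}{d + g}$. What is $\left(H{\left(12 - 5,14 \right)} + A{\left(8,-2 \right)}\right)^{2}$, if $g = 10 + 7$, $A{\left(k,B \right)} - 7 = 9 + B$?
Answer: $\frac{189225}{961} \approx 196.9$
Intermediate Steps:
$A{\left(k,B \right)} = 16 + B$ ($A{\left(k,B \right)} = 7 + \left(9 + B\right) = 16 + B$)
$g = 17$
$H{\left(z,d \right)} = \frac{1}{17 + d}$ ($H{\left(z,d \right)} = \frac{1}{d + 17} = \frac{1}{17 + d}$)
$\left(H{\left(12 - 5,14 \right)} + A{\left(8,-2 \right)}\right)^{2} = \left(\frac{1}{17 + 14} + \left(16 - 2\right)\right)^{2} = \left(\frac{1}{31} + 14\right)^{2} = \left(\frac{435}{31}\right)^{2} = \frac{189225}{961}$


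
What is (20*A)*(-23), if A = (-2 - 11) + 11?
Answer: 920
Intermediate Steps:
A = -2 (A = -13 + 11 = -2)
(20*A)*(-23) = (20*(-2))*(-23) = -40*(-23) = 920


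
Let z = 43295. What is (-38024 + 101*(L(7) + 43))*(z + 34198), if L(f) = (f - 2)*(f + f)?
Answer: -2062166223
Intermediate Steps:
L(f) = 2*f*(-2 + f) (L(f) = (-2 + f)*(2*f) = 2*f*(-2 + f))
(-38024 + 101*(L(7) + 43))*(z + 34198) = (-38024 + 101*(2*7*(-2 + 7) + 43))*(43295 + 34198) = (-38024 + 101*(2*7*5 + 43))*77493 = (-38024 + 101*(70 + 43))*77493 = (-38024 + 101*113)*77493 = (-38024 + 11413)*77493 = -26611*77493 = -2062166223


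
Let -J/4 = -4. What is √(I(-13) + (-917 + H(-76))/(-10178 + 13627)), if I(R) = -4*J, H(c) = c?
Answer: I*√764743321/3449 ≈ 8.018*I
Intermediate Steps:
J = 16 (J = -4*(-4) = 16)
I(R) = -64 (I(R) = -4*16 = -64)
√(I(-13) + (-917 + H(-76))/(-10178 + 13627)) = √(-64 + (-917 - 76)/(-10178 + 13627)) = √(-64 - 993/3449) = √(-221729/3449) = I*√764743321/3449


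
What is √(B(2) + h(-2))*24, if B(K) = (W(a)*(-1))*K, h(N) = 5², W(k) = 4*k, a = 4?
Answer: 24*I*√7 ≈ 63.498*I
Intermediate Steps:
h(N) = 25
B(K) = -16*K (B(K) = ((4*4)*(-1))*K = (16*(-1))*K = -16*K)
√(B(2) + h(-2))*24 = √(-16*2 + 25)*24 = √(-32 + 25)*24 = √(-7)*24 = (I*√7)*24 = 24*I*√7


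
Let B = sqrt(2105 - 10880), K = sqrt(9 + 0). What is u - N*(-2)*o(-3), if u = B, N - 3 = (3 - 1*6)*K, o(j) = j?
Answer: 36 + 15*I*sqrt(39) ≈ 36.0 + 93.675*I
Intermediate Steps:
K = 3 (K = sqrt(9) = 3)
N = -6 (N = 3 + (3 - 1*6)*3 = 3 + (3 - 6)*3 = 3 - 3*3 = 3 - 9 = -6)
B = 15*I*sqrt(39) (B = sqrt(-8775) = 15*I*sqrt(39) ≈ 93.675*I)
u = 15*I*sqrt(39) ≈ 93.675*I
u - N*(-2)*o(-3) = 15*I*sqrt(39) - (-6*(-2))*(-3) = 15*I*sqrt(39) - 12*(-3) = 15*I*sqrt(39) - 1*(-36) = 15*I*sqrt(39) + 36 = 36 + 15*I*sqrt(39)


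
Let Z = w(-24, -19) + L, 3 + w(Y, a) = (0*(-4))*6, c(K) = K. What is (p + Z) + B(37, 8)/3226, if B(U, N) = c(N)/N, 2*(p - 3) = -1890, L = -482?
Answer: -4603501/3226 ≈ -1427.0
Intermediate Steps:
p = -942 (p = 3 + (½)*(-1890) = 3 - 945 = -942)
B(U, N) = 1 (B(U, N) = N/N = 1)
w(Y, a) = -3 (w(Y, a) = -3 + (0*(-4))*6 = -3 + 0*6 = -3 + 0 = -3)
Z = -485 (Z = -3 - 482 = -485)
(p + Z) + B(37, 8)/3226 = (-942 - 485) + 1/3226 = -1427 + 1*(1/3226) = -1427 + 1/3226 = -4603501/3226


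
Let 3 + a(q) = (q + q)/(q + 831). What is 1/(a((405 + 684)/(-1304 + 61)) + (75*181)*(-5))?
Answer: -15634/1061204685 ≈ -1.4732e-5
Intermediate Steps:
a(q) = -3 + 2*q/(831 + q) (a(q) = -3 + (q + q)/(q + 831) = -3 + (2*q)/(831 + q) = -3 + 2*q/(831 + q))
1/(a((405 + 684)/(-1304 + 61)) + (75*181)*(-5)) = 1/((-2493 - (405 + 684)/(-1304 + 61))/(831 + (405 + 684)/(-1304 + 61)) + (75*181)*(-5)) = 1/((-2493 - 1089/(-1243))/(831 + 1089/(-1243)) + 13575*(-5)) = 1/((-2493 - 1089*(-1)/1243)/(831 + 1089*(-1/1243)) - 67875) = 1/((-2493 - 1*(-99/113))/(831 - 99/113) - 67875) = 1/((-2493 + 99/113)/(93804/113) - 67875) = 1/((113/93804)*(-281610/113) - 67875) = 1/(-46935/15634 - 67875) = 1/(-1061204685/15634) = -15634/1061204685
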